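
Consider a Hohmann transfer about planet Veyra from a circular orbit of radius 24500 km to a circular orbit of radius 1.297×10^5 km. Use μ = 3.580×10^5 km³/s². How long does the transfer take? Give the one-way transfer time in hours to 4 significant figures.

The Hohmann ellipse has a_t = (r₁ + r₂)/2 = 77100 km.
Transfer time t = π√(a_t³/μ) = π√((77100)³ / 3.580×10^5) = 1.124×10^5 s.
Converting: 1.124×10^5 s ÷ 3600 s/hour = 31.22 hours.

t = 31.22 hours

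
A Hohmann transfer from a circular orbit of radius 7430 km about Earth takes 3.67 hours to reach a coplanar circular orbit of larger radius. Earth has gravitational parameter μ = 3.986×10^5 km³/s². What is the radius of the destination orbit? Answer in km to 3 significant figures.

r₂ = 30900 km

Transfer time t = 3.67 hours = 13212 s, and t = π√(a_t³/μ).
So a_t = (μ t²/π²)^(1/3) = (3.986×10^5 × (13212)² / π²)^(1/3) = 19175 km.
Since a_t = (r₁ + r₂)/2, r₂ = 2a_t − r₁ = 2×19175 − 7430 = 30920 km.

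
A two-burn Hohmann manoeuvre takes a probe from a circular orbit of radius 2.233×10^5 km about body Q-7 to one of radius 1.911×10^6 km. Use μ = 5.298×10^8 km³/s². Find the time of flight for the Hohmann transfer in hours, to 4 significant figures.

t = 41.80 hours

Semi-major axis of the transfer orbit: a_t = (2.233×10^5 + 1.911×10^6)/2 = 1.06715×10^6 km.
By Kepler's third law the transfer-orbit period is T = 2π√(a_t³/μ), so t = T/2 = 1.50464×10^5 s.
Converting: 1.50464×10^5 s ÷ 3600 s/hour = 41.80 hours.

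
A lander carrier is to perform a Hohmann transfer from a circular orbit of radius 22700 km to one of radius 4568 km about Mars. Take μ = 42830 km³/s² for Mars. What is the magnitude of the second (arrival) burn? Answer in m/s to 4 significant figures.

Semi-major axis of the transfer orbit: a_t = (22700 + 4568)/2 = 13634 km.
Circular speed at r = 4568 km: v_c = √(μ/r) = 3.062 km/s.
Vis-viva on the transfer ellipse at r = 4568 km gives v_t = √[μ(2/r − 1/a_t)] = 3.951 km/s.
Δv₂ = |v_t − v_c| = |3.951 − 3.062| = 0.8890 km/s.

Δv₂ = 889.0 m/s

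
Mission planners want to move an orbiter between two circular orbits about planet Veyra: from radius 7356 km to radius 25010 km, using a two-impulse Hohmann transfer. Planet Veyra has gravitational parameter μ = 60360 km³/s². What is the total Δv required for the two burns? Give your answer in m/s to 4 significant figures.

Δv = 1203 m/s

The Hohmann ellipse has a_t = (r₁ + r₂)/2 = 16183 km.
At r₁ the circular-orbit speed is v₁ = √(μ/r₁) = 2.86453 km/s.
On the transfer ellipse at r₁, vis-viva equation gives v_p = √[μ(2/r₁ − 1/a_t)] = 3.56107 km/s.
First burn Δv₁ = |v_p − v₁| = 0.6965 km/s.
Circular speed at r₂: v₂ = √(μ/r₂) = 1.5535 km/s.
Transfer-orbit speed at r₂: v_a = √[μ(2/r₂ − 1/a_t)] = 1.0474 km/s.
Second burn Δv₂ = |v₂ − v_a| = 0.5061 km/s.
Total Δv = Δv₁ + Δv₂ = 1.203 km/s.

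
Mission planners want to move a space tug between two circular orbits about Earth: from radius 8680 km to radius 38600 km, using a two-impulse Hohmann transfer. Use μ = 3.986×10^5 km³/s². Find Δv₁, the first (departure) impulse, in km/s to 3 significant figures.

Semi-major axis of the transfer orbit: a_t = (8680 + 38600)/2 = 23640 km.
Circular speed at r = 8680 km: v_c = √(μ/r) = 6.7766 km/s.
Vis-viva on the transfer ellipse at r = 8680 km gives v_t = √[μ(2/r − 1/a_t)] = 8.6592 km/s.
Δv₁ = |v_t − v_c| = |8.6592 − 6.7766| = 1.883 km/s.

Δv₁ = 1.88 km/s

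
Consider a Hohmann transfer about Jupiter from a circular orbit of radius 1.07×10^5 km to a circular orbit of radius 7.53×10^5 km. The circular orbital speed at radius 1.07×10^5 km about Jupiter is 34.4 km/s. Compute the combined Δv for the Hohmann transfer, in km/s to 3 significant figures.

From the circular-orbit relation v² = μ/r at r = 1.07×10^5 km: μ = v²r = (34.4)² × 1.07×10^5 = 1.26620×10^8 km³/s².
Semi-major axis of the transfer orbit: a_t = (1.070×10^5 + 7.530×10^5)/2 = 4.300×10^5 km.
At r₁ the circular-orbit speed is v₁ = √(μ/r₁) = 34.40 km/s.
On the transfer ellipse at r₁, v² = μ(2/r − 1/a) gives v_p = √[μ(2/r₁ − 1/a_t)] = 45.52 km/s.
First burn Δv₁ = |v_p − v₁| = 11.12 km/s.
Circular speed at r₂: v₂ = √(μ/r₂) = 12.9674 km/s.
Transfer-orbit speed at r₂: v_a = √[μ(2/r₂ − 1/a_t)] = 6.46860 km/s.
Second burn Δv₂ = |v₂ − v_a| = 6.499 km/s.
Total Δv = Δv₁ + Δv₂ = 17.62 km/s.

Δv = 17.6 km/s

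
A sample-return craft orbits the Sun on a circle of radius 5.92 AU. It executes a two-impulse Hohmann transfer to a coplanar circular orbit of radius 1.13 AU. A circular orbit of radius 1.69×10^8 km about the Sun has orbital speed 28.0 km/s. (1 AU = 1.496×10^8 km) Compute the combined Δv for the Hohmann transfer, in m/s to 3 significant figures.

From the circular-orbit relation v² = μ/r at r = 1.69×10^8 km: μ = v²r = (28.0)² × 1.69×10^8 = 1.32496×10^11 km³/s².
In km: r₁ = 5.92 × 1.496×10^8 = 8.85632×10^8 km; r₂ = 1.13 × 1.496×10^8 = 1.69048×10^8 km.
Semi-major axis of the transfer orbit: a_t = (8.85632×10^8 + 1.69048×10^8)/2 = 5.2734×10^8 km.
Circular speed at r₁: v₁ = √(μ/r₁) = √(1.32496×10^11/8.85632×10^8) = 12.231 km/s.
On the transfer ellipse at r₁, vis-viva equation gives v_a = √[μ(2/r₁ − 1/a_t)] = 6.9252 km/s.
First burn Δv₁ = |v_a − v₁| = 5.306 km/s.
At r₂, v₂ = √(μ/r₂) = 27.996 km/s.
Transfer-orbit speed at r₂: v_p = √[μ(2/r₂ − 1/a_t)] = 36.281 km/s.
Second burn Δv₂ = |v₂ − v_p| = 8.285 km/s.
Δv = Δv₁ + Δv₂ = 5.306 + 8.285 = 13.59 km/s.

Δv = 13600 m/s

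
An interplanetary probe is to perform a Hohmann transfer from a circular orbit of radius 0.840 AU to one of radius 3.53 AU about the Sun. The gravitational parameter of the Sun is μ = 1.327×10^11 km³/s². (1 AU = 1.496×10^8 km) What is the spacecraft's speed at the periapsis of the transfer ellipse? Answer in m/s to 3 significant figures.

In km: r₁ = 0.840 × 1.496×10^8 = 1.25664×10^8 km; r₂ = 3.53 × 1.496×10^8 = 5.28088×10^8 km.
The Hohmann ellipse has a_t = (r₁ + r₂)/2 = 3.26876×10^8 km.
At periapsis, r = 1.25664×10^8 km.
Vis-viva: v = √[μ(2/r − 1/a_t)] = √[1.327×10^11 × (2/1.25664×10^8 − 1/3.26876×10^8)] = 41.30 km/s.

v = 41300 m/s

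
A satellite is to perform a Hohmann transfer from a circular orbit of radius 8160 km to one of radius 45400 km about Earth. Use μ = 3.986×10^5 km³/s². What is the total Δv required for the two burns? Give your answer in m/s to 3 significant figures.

Transfer-ellipse semi-major axis a_t = (r₁ + r₂)/2 = (8160 + 45400)/2 = 26780 km.
Circular speed at r₁: v₁ = √(μ/r₁) = √(3.986×10^5/8160) = 6.989 km/s.
Transfer-orbit speed at r₁ (vis-viva equation): v_p = √[μ(2/r₁ − 1/a_t)] = 9.100 km/s.
First burn Δv₁ = |v_p − v₁| = 2.111 km/s.
At r₂, v₂ = √(μ/r₂) = 2.963 km/s.
Transfer-orbit speed at r₂: v_a = √[μ(2/r₂ − 1/a_t)] = 1.636 km/s.
Second burn Δv₂ = |v₂ − v_a| = 1.327 km/s.
Δv = Δv₁ + Δv₂ = 2.111 + 1.327 = 3.438 km/s.

Δv = 3440 m/s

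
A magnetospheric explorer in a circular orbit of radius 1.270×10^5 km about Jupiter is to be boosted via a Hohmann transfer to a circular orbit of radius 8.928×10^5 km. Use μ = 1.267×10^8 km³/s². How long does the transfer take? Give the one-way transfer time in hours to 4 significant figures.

t = 28.23 hours

Transfer-ellipse semi-major axis a_t = (r₁ + r₂)/2 = (1.270×10^5 + 8.928×10^5)/2 = 5.099×10^5 km.
Transfer time t = π√(a_t³/μ) = π√((5.099×10^5)³ / 1.267×10^8) = 1.0162×10^5 s.
Converting: 1.0162×10^5 s ÷ 3600 s/hour = 28.23 hours.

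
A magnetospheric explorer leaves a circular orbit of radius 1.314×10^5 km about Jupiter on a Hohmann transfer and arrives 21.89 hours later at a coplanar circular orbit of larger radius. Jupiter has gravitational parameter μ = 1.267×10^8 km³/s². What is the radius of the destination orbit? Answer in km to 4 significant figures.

r₂ = 7.294×10^5 km

Transfer time t = 21.89 hours = 78804 s, and t = π√(a_t³/μ).
So a_t = (μ t²/π²)^(1/3) = (1.267×10^8 × (78804)² / π²)^(1/3) = 4.3039×10^5 km.
Since a_t = (r₁ + r₂)/2, r₂ = 2a_t − r₁ = 2×4.3039×10^5 − 1.314×10^5 = 7.2938×10^5 km.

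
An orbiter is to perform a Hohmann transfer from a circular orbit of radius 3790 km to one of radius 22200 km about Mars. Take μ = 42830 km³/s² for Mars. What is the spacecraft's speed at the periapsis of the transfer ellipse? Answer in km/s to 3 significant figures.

Transfer-ellipse semi-major axis a_t = (r₁ + r₂)/2 = (3790 + 22200)/2 = 12995 km.
At periapsis, r = 3790 km.
From the vis-viva equation, v = √[μ(2/r − 1/a_t)] = 4.394 km/s.

v = 4.39 km/s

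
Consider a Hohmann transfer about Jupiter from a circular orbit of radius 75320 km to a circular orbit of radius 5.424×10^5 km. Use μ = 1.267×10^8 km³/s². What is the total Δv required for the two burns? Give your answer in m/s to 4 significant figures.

Semi-major axis of the transfer orbit: a_t = (75320 + 5.424×10^5)/2 = 3.0886×10^5 km.
Circular speed at r₁: v₁ = √(μ/r₁) = √(1.267×10^8/75320) = 41.01410 km/s.
On the transfer ellipse at r₁, vis-viva equation gives v_p = √[μ(2/r₁ − 1/a_t)] = 54.35158 km/s.
First burn Δv₁ = |v_p − v₁| = 13.337 km/s.
At r₂, v₂ = √(μ/r₂) = 15.2837 km/s.
Transfer-orbit speed at r₂: v_a = √[μ(2/r₂ − 1/a_t)] = 7.54749 km/s.
Second burn Δv₂ = |v₂ − v_a| = 7.7362 km/s.
Total Δv = Δv₁ + Δv₂ = 21.07 km/s.

Δv = 21070 m/s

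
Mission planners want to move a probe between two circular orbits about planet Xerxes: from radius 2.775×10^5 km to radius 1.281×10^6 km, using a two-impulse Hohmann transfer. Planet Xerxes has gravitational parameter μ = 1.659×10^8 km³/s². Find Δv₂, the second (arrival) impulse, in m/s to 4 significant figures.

Semi-major axis of the transfer orbit: a_t = (2.775×10^5 + 1.281×10^6)/2 = 7.7925×10^5 km.
Circular speed at r = 1.281×10^6 km: v_c = √(μ/r) = 11.38 km/s.
Vis-viva on the transfer ellipse at r = 1.281×10^6 km gives v_t = √[μ(2/r − 1/a_t)] = 6.791 km/s.
Δv₂ = |v_t − v_c| = |6.791 − 11.38| = 4.589 km/s.

Δv₂ = 4589 m/s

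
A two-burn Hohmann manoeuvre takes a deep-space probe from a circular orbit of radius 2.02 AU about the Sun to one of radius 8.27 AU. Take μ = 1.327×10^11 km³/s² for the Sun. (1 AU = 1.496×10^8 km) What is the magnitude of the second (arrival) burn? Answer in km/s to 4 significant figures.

In km: r₁ = 2.02 × 1.496×10^8 = 3.02192×10^8 km; r₂ = 8.27 × 1.496×10^8 = 1.237192×10^9 km.
Transfer-ellipse semi-major axis a_t = (r₁ + r₂)/2 = (3.02192×10^8 + 1.237192×10^9)/2 = 7.69692×10^8 km.
On the circular orbit at r = 1.237192×10^9 km, v_c = √(μ/r) = 10.3566 km/s.
Transfer-orbit speed at the same r (vis-viva, a = a_t): v_t = √[μ(2/r − 1/a_t)] = 6.48933 km/s.
Δv₂ = |v_t − v_c| = |6.48933 − 10.3566| = 3.867 km/s.

Δv₂ = 3.867 km/s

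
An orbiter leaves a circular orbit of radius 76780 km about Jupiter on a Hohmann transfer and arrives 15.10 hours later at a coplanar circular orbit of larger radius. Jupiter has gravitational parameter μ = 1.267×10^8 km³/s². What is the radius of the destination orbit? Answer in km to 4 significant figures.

Transfer time t = 15.10 hours = 54360 s, and t = π√(a_t³/μ).
So a_t = (μ t²/π²)^(1/3) = (1.267×10^8 × (54360)² / π²)^(1/3) = 3.3600×10^5 km.
Since a_t = (r₁ + r₂)/2, r₂ = 2a_t − r₁ = 2×3.3600×10^5 − 76780 = 5.9522×10^5 km.

r₂ = 5.952×10^5 km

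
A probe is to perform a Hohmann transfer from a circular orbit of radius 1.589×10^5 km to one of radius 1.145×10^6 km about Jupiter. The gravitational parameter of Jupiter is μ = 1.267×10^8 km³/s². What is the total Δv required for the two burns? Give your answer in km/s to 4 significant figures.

Δv = 14.51 km/s

Semi-major axis of the transfer orbit: a_t = (1.589×10^5 + 1.145×10^6)/2 = 6.5195×10^5 km.
Circular speed at r₁: v₁ = √(μ/r₁) = √(1.267×10^8/1.589×10^5) = 28.238 km/s.
On the transfer ellipse at r₁, vis-viva equation gives v_p = √[μ(2/r₁ − 1/a_t)] = 37.422 km/s.
First burn Δv₁ = |v_p − v₁| = 9.184 km/s.
Circular speed at r₂: v₂ = √(μ/r₂) = 10.519 km/s.
Transfer-orbit speed at r₂: v_a = √[μ(2/r₂ − 1/a_t)] = 5.1933 km/s.
Second burn Δv₂ = |v₂ − v_a| = 5.326 km/s.
Δv = Δv₁ + Δv₂ = 9.184 + 5.326 = 14.51 km/s.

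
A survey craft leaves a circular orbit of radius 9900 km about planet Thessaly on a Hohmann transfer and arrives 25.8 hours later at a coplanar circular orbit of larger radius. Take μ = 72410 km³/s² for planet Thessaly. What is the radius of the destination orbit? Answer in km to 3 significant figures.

Transfer time t = 25.8 hours = 92880 s, and t = π√(a_t³/μ).
So a_t = (μ t²/π²)^(1/3) = (72410 × (92880)² / π²)^(1/3) = 39852 km.
Since a_t = (r₁ + r₂)/2, r₂ = 2a_t − r₁ = 2×39852 − 9900 = 69804 km.

r₂ = 69800 km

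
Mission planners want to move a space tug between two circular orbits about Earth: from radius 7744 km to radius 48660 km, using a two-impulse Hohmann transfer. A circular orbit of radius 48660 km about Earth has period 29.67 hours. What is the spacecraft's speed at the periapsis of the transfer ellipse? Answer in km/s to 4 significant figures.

From Kepler's third law T² = 4π²r³/μ at r = 48660 km, T = 29.67 hours = 29.67 × 3600 s = 1.06812×10^5 s: μ = 4π²r³/T² = 3.98691×10^5 km³/s².
Semi-major axis of the transfer orbit: a_t = (7744 + 48660)/2 = 28202 km.
At periapsis, r = 7744 km.
Vis-viva: v = √[μ(2/r − 1/a_t)] = √[3.98691×10^5 × (2/7744 − 1/28202)] = 9.425 km/s.

v = 9.425 km/s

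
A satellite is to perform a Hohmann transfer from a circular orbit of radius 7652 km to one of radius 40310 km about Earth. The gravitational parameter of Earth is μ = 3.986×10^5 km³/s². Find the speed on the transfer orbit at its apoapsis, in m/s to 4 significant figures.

Transfer-ellipse semi-major axis a_t = (r₁ + r₂)/2 = (7652 + 40310)/2 = 23981 km.
At apoapsis, r = 40310 km.
Vis-viva: v = √[μ(2/r − 1/a_t)] = √[3.986×10^5 × (2/40310 − 1/23981)] = 1.776 km/s.

v = 1776 m/s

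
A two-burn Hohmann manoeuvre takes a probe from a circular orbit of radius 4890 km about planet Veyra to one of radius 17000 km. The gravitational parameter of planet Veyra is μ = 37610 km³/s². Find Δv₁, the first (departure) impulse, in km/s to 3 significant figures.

Δv₁ = 0.683 km/s

Transfer-ellipse semi-major axis a_t = (r₁ + r₂)/2 = (4890 + 17000)/2 = 10945 km.
Circular speed at r = 4890 km: v_c = √(μ/r) = 2.773 km/s.
Vis-viva on the transfer ellipse at r = 4890 km gives v_t = √[μ(2/r − 1/a_t)] = 3.456 km/s.
Δv₁ = |v_t − v_c| = |3.456 − 2.773| = 0.6830 km/s.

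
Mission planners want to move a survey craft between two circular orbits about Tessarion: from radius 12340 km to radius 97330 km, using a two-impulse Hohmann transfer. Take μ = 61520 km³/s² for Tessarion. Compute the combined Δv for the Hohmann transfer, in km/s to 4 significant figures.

The Hohmann ellipse has a_t = (r₁ + r₂)/2 = 54835 km.
At r₁ the circular-orbit speed is v₁ = √(μ/r₁) = 2.2328 km/s.
Transfer-orbit speed at r₁ (vis-viva equation): v_p = √[μ(2/r₁ − 1/a_t)] = 2.9747 km/s.
First burn Δv₁ = |v_p − v₁| = 0.7419 km/s.
Circular speed at r₂: v₂ = √(μ/r₂) = 0.7950 km/s.
Transfer-orbit speed at r₂: v_a = √[μ(2/r₂ − 1/a_t)] = 0.3771 km/s.
Second burn Δv₂ = |v₂ − v_a| = 0.4179 km/s.
Δv = Δv₁ + Δv₂ = 0.7419 + 0.4179 = 1.160 km/s.

Δv = 1.160 km/s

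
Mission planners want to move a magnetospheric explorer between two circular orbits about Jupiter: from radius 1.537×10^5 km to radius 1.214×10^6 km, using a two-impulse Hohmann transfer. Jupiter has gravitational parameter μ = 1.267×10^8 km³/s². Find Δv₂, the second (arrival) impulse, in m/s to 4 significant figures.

Transfer-ellipse semi-major axis a_t = (r₁ + r₂)/2 = (1.537×10^5 + 1.214×10^6)/2 = 6.8385×10^5 km.
Circular speed at r = 1.214×10^6 km: v_c = √(μ/r) = 10.216 km/s.
Transfer-orbit speed at the same r (vis-viva, a = a_t): v_t = √[μ(2/r − 1/a_t)] = 4.8432 km/s.
Δv₂ = |v_t − v_c| = |4.8432 − 10.216| = 5.373 km/s.

Δv₂ = 5373 m/s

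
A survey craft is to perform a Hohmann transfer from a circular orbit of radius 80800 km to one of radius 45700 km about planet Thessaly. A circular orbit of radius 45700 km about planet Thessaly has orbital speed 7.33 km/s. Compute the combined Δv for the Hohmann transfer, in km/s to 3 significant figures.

Δv = 1.78 km/s

From the circular-orbit relation v² = μ/r at r = 45700 km: μ = v²r = (7.33)² × 45700 = 2.45541×10^6 km³/s².
Semi-major axis of the transfer orbit: a_t = (80800 + 45700)/2 = 63250 km.
At r₁ the circular-orbit speed is v₁ = √(μ/r₁) = 5.51260 km/s.
Transfer-orbit speed at r₁ (v² = μ(2/r − 1/a)): v_a = √[μ(2/r₁ − 1/a_t)] = 4.68581 km/s.
First burn Δv₁ = |v_a − v₁| = 0.82679 km/s.
Circular speed at r₂: v₂ = √(μ/r₂) = 7.33000 km/s.
Transfer-orbit speed at r₂: v_p = √[μ(2/r₂ − 1/a_t)] = 8.28475 km/s.
Second burn Δv₂ = |v₂ − v_p| = 0.95475 km/s.
Total Δv = Δv₁ + Δv₂ = 1.782 km/s.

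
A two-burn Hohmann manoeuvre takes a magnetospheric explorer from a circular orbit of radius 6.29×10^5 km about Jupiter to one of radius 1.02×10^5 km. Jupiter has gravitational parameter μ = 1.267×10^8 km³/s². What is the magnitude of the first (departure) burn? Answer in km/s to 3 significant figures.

Transfer-ellipse semi-major axis a_t = (r₁ + r₂)/2 = (6.290×10^5 + 1.020×10^5)/2 = 3.655×10^5 km.
Circular speed at r = 6.290×10^5 km: v_c = √(μ/r) = 14.193 km/s.
Vis-viva on the transfer ellipse at r = 6.290×10^5 km gives v_t = √[μ(2/r − 1/a_t)] = 7.4976 km/s.
Δv₁ = |v_t − v_c| = |7.4976 − 14.193| = 6.695 km/s.

Δv₁ = 6.70 km/s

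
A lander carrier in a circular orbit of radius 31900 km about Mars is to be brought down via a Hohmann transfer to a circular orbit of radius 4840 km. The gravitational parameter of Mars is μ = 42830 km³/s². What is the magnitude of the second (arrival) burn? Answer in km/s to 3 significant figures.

Δv₂ = 0.945 km/s

The Hohmann ellipse has a_t = (r₁ + r₂)/2 = 18370 km.
On the circular orbit at r = 4840 km, v_c = √(μ/r) = 2.9748 km/s.
Transfer-orbit speed at the same r (vis-viva, a = a_t): v_t = √[μ(2/r − 1/a_t)] = 3.9201 km/s.
Δv₂ = |v_t − v_c| = |3.9201 − 2.9748| = 0.9453 km/s.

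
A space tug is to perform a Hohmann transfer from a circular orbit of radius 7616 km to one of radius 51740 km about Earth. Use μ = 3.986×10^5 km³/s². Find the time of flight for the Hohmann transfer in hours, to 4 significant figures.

Transfer-ellipse semi-major axis a_t = (r₁ + r₂)/2 = (7616 + 51740)/2 = 29678 km.
By Kepler's third law the transfer-orbit period is T = 2π√(a_t³/μ), so t = T/2 = 25440 s.
Converting: 25440 s ÷ 3600 s/hour = 7.067 hours.

t = 7.067 hours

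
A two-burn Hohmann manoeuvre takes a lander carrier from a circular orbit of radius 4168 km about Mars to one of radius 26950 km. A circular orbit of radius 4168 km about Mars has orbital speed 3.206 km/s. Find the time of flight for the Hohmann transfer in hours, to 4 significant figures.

t = 8.183 hours

From the circular-orbit relation v² = μ/r at r = 4168 km: μ = v²r = (3.206)² × 4168 = 42840.5 km³/s².
Transfer-ellipse semi-major axis a_t = (r₁ + r₂)/2 = (4168 + 26950)/2 = 15559 km.
By Kepler's third law the transfer-orbit period is T = 2π√(a_t³/μ), so t = T/2 = 29460 s.
Converting: 29460 s ÷ 3600 s/hour = 8.183 hours.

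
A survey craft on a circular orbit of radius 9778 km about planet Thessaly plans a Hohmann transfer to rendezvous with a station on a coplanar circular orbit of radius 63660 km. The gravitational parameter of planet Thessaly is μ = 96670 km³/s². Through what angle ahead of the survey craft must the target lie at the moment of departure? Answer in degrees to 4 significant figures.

The Hohmann ellipse has a_t = (r₁ + r₂)/2 = 36719 km.
Transfer time t = π√(a_t³/μ) = 71095.20 s.
Target angular speed ω₂ = √(μ/r₂³) = 1.935735×10^-5 rad/s.
Angle swept by the target during transfer: ω₂·t = 1.37621 rad = 78.851°.
Arrival is 180° from departure on the ellipse, so φ = 180° − 78.851° = 101.1°.

φ = 101.1°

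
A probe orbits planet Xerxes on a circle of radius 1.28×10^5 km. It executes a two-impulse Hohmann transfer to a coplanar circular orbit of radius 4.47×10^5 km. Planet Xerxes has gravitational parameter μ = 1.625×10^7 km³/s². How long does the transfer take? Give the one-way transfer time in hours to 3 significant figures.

Semi-major axis of the transfer orbit: a_t = (1.280×10^5 + 4.470×10^5)/2 = 2.875×10^5 km.
Half the transfer-orbit period gives t = π√(a_t³/μ) = 1.201×10^5 s.
Converting: 1.201×10^5 s ÷ 3600 s/hour = 33.4 hours.

t = 33.4 hours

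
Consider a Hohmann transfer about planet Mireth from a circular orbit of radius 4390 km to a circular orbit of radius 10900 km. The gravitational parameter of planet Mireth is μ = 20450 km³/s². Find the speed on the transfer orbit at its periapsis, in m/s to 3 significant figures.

v = 2580 m/s

The Hohmann ellipse has a_t = (r₁ + r₂)/2 = 7645 km.
At periapsis, r = 4390 km.
Applying v² = μ(2/r − 1/a_t): v = 2.577 km/s.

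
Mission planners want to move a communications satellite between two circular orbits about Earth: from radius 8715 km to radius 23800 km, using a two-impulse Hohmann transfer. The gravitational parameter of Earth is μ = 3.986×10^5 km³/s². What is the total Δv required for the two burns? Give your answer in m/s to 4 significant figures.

Δv = 2516 m/s

The Hohmann ellipse has a_t = (r₁ + r₂)/2 = 16257.5 km.
At r₁ the circular-orbit speed is v₁ = √(μ/r₁) = 6.763 km/s.
On the transfer ellipse at r₁, vis-viva equation gives v_p = √[μ(2/r₁ − 1/a_t)] = 8.183 km/s.
First burn Δv₁ = |v_p − v₁| = 1.420 km/s.
At r₂, v₂ = √(μ/r₂) = 4.092 km/s.
Transfer-orbit speed at r₂: v_a = √[μ(2/r₂ − 1/a_t)] = 2.996 km/s.
Second burn Δv₂ = |v₂ − v_a| = 1.096 km/s.
Total Δv = Δv₁ + Δv₂ = 2.516 km/s.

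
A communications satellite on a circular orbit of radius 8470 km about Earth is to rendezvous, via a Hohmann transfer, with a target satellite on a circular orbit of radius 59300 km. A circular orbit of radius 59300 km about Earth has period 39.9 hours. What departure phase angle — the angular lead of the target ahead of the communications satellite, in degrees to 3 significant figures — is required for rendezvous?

From Kepler's third law T² = 4π²r³/μ at r = 59300 km, T = 39.9 hours = 39.9 × 3600 s = 1.4364×10^5 s: μ = 4π²r³/T² = 3.99000×10^5 km³/s².
The Hohmann ellipse has a_t = (r₁ + r₂)/2 = 33885 km.
Transfer time t = π√(a_t³/μ) = 31020 s.
Target angular speed ω₂ = √(μ/r₂³) = 4.374×10^-5 rad/s.
Angle swept by the target during transfer: ω₂·t = 1.357 rad = 77.75°.
The communications satellite traverses 180° on the transfer ellipse, so the target must lead by 180° − 77.75° = 102°.

φ = 102°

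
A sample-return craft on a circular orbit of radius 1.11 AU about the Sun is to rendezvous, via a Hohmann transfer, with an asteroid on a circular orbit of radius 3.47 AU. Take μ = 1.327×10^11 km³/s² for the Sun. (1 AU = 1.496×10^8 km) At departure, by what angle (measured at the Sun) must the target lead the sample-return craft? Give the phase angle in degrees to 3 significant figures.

φ = 83.5°

In km: r₁ = 1.11 × 1.496×10^8 = 1.66056×10^8 km; r₂ = 3.47 × 1.496×10^8 = 5.19112×10^8 km.
Semi-major axis of the transfer orbit: a_t = (1.66056×10^8 + 5.19112×10^8)/2 = 3.42584×10^8 km.
Transfer time t = π√(a_t³/μ) = 5.4685×10^7 s.
Target angular speed ω₂ = √(μ/r₂³) = 3.0800×10^-8 rad/s.
Angle swept by the target during transfer: ω₂·t = 1.6843 rad = 96.50°.
The sample-return craft traverses 180° on the transfer ellipse, so the target must lead by 180° − 96.50° = 83.5°.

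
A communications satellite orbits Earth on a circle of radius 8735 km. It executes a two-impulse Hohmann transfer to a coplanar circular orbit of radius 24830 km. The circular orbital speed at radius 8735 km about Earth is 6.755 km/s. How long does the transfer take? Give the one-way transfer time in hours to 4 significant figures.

t = 3.005 hours

From the circular-orbit relation v² = μ/r at r = 8735 km: μ = v²r = (6.755)² × 8735 = 3.98578×10^5 km³/s².
Transfer-ellipse semi-major axis a_t = (r₁ + r₂)/2 = (8735 + 24830)/2 = 16782.5 km.
By Kepler's third law the transfer-orbit period is T = 2π√(a_t³/μ), so t = T/2 = 10819 s.
Converting: 10819 s ÷ 3600 s/hour = 3.005 hours.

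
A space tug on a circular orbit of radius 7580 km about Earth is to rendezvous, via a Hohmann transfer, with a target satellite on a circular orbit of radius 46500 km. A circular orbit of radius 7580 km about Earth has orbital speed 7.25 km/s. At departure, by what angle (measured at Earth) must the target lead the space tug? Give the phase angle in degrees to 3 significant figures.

φ = 100°

From the circular-orbit relation v² = μ/r at r = 7580 km: μ = v²r = (7.25)² × 7580 = 3.98424×10^5 km³/s².
The Hohmann ellipse has a_t = (r₁ + r₂)/2 = 27040 km.
The half-period of the transfer ellipse is t = π√(a_t³/μ) = 22130 s.
The target's mean motion on its circular orbit is ω₂ = √(μ/r₂³) = 6.295×10^-5 rad/s.
Angle swept by the target during transfer: ω₂·t = 1.3931 rad = 79.82°.
The space tug traverses 180° on the transfer ellipse, so the target must lead by 180° − 79.82° = 100°.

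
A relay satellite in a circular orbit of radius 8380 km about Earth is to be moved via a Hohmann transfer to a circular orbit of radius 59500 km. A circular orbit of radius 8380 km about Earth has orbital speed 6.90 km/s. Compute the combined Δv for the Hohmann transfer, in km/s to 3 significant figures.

Δv = 3.54 km/s

From the circular-orbit relation v² = μ/r at r = 8380 km: μ = v²r = (6.90)² × 8380 = 3.98972×10^5 km³/s².
The Hohmann ellipse has a_t = (r₁ + r₂)/2 = 33940 km.
At r₁ the circular-orbit speed is v₁ = √(μ/r₁) = 6.900 km/s.
On the transfer ellipse at r₁, v² = μ(2/r − 1/a) gives v_p = √[μ(2/r₁ − 1/a_t)] = 9.136 km/s.
First burn Δv₁ = |v_p − v₁| = 2.236 km/s.
At r₂, v₂ = √(μ/r₂) = 2.5895 km/s.
Transfer-orbit speed at r₂: v_a = √[μ(2/r₂ − 1/a_t)] = 1.2867 km/s.
Second burn Δv₂ = |v₂ − v_a| = 1.303 km/s.
Δv = Δv₁ + Δv₂ = 2.236 + 1.303 = 3.539 km/s.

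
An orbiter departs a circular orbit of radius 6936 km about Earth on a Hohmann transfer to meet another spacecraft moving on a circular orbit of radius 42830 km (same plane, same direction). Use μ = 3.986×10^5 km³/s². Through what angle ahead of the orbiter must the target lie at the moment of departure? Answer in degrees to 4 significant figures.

φ = 100.3°

The Hohmann ellipse has a_t = (r₁ + r₂)/2 = 24883 km.
The half-period of the transfer ellipse is t = π√(a_t³/μ) = 19531.5 s.
The target's mean motion on its circular orbit is ω₂ = √(μ/r₂³) = 7.12273×10^-5 rad/s.
Angle swept by the target during transfer: ω₂·t = 1.3912 rad = 79.71°.
The orbiter traverses 180° on the transfer ellipse, so the target must lead by 180° − 79.71° = 100.3°.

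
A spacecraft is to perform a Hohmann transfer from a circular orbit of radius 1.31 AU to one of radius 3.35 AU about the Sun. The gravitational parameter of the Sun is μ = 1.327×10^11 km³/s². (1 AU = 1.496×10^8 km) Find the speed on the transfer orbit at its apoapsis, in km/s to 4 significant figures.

In km: r₁ = 1.31 × 1.496×10^8 = 1.95976×10^8 km; r₂ = 3.35 × 1.496×10^8 = 5.0116×10^8 km.
Transfer-ellipse semi-major axis a_t = (r₁ + r₂)/2 = (1.95976×10^8 + 5.0116×10^8)/2 = 3.48568×10^8 km.
At apoapsis, r = 5.0116×10^8 km.
From the vis-viva equation, v = √[μ(2/r − 1/a_t)] = 12.20 km/s.

v = 12.20 km/s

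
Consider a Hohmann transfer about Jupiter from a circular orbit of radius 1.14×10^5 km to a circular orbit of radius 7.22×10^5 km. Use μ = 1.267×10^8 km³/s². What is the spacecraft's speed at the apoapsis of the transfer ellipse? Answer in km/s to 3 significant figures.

v = 6.92 km/s

The Hohmann ellipse has a_t = (r₁ + r₂)/2 = 4.180×10^5 km.
The apoapsis of the transfer ellipse is at r = 7.220×10^5 km.
Vis-viva: v = √[μ(2/r − 1/a_t)] = √[1.267×10^8 × (2/7.220×10^5 − 1/4.180×10^5)] = 6.918 km/s.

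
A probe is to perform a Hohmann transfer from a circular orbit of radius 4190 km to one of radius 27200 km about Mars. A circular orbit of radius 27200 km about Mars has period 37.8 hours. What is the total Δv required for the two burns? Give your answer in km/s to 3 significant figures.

Δv = 1.62 km/s

From Kepler's third law T² = 4π²r³/μ at r = 27200 km, T = 37.8 hours = 37.8 × 3600 s = 1.3608×10^5 s: μ = 4π²r³/T² = 42902.0 km³/s².
The Hohmann ellipse has a_t = (r₁ + r₂)/2 = 15695 km.
Circular speed at r₁: v₁ = √(μ/r₁) = √(42902.0/4190) = 3.1999 km/s.
Transfer-orbit speed at r₁ (vis-viva equation): v_p = √[μ(2/r₁ − 1/a_t)] = 4.2125 km/s.
First burn Δv₁ = |v_p − v₁| = 1.013 km/s.
At r₂, v₂ = √(μ/r₂) = 1.2559 km/s.
Transfer-orbit speed at r₂: v_a = √[μ(2/r₂ − 1/a_t)] = 0.64890 km/s.
Second burn Δv₂ = |v₂ − v_a| = 0.6070 km/s.
Total Δv = Δv₁ + Δv₂ = 1.620 km/s.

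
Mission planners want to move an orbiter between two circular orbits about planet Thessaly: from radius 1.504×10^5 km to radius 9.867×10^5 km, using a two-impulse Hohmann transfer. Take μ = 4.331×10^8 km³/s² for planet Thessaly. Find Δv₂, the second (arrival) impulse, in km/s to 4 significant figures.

Transfer-ellipse semi-major axis a_t = (r₁ + r₂)/2 = (1.504×10^5 + 9.867×10^5)/2 = 5.6855×10^5 km.
Circular speed at r = 9.867×10^5 km: v_c = √(μ/r) = 20.9508 km/s.
Transfer-orbit speed at the same r (vis-viva, a = a_t): v_t = √[μ(2/r − 1/a_t)] = 10.7756 km/s.
Δv₂ = |v_t − v_c| = |10.7756 − 20.9508| = 10.18 km/s.

Δv₂ = 10.18 km/s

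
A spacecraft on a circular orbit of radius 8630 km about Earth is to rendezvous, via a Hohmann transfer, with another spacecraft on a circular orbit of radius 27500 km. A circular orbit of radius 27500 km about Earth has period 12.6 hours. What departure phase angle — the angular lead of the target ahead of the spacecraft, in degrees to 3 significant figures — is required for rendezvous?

φ = 84.2°

From Kepler's third law T² = 4π²r³/μ at r = 27500 km, T = 12.6 hours = 12.6 × 3600 s = 45360 s: μ = 4π²r³/T² = 3.99036×10^5 km³/s².
Transfer-ellipse semi-major axis a_t = (r₁ + r₂)/2 = (8630 + 27500)/2 = 18065 km.
Transfer time t = π√(a_t³/μ) = 12075.4 s.
Target angular speed ω₂ = √(μ/r₂³) = 1.38518×10^-4 rad/s.
Angle swept by the target during transfer: ω₂·t = 1.6727 rad = 95.84°.
Arrival is 180° from departure on the ellipse, so φ = 180° − 95.84° = 84.2°.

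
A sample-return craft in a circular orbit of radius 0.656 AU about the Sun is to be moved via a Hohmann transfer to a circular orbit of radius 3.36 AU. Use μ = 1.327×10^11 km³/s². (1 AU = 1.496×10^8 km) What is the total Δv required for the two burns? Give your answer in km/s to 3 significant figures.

In km: r₁ = 0.656 × 1.496×10^8 = 9.81376×10^7 km; r₂ = 3.36 × 1.496×10^8 = 5.02656×10^8 km.
Semi-major axis of the transfer orbit: a_t = (9.81376×10^7 + 5.02656×10^8)/2 = 3.003968×10^8 km.
At r₁ the circular-orbit speed is v₁ = √(μ/r₁) = 36.772 km/s.
On the transfer ellipse at r₁, vis-viva gives v_p = √[μ(2/r₁ − 1/a_t)] = 47.567 km/s.
First burn Δv₁ = |v_p − v₁| = 10.795 km/s.
Circular speed at r₂: v₂ = √(μ/r₂) = 16.248 km/s.
Transfer-orbit speed at r₂: v_a = √[μ(2/r₂ − 1/a_t)] = 9.2869 km/s.
Second burn Δv₂ = |v₂ − v_a| = 6.9611 km/s.
Δv = Δv₁ + Δv₂ = 10.795 + 6.9611 = 17.76 km/s.

Δv = 17.8 km/s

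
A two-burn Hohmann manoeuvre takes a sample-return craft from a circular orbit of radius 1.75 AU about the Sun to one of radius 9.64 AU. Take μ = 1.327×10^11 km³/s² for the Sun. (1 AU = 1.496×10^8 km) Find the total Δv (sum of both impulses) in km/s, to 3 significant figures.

Δv = 11.1 km/s

In km: r₁ = 1.75 × 1.496×10^8 = 2.618×10^8 km; r₂ = 9.64 × 1.496×10^8 = 1.442144×10^9 km.
Semi-major axis of the transfer orbit: a_t = (2.618×10^8 + 1.442144×10^9)/2 = 8.51972×10^8 km.
At r₁ the circular-orbit speed is v₁ = √(μ/r₁) = 22.514 km/s.
On the transfer ellipse at r₁, vis-viva gives v_p = √[μ(2/r₁ − 1/a_t)] = 29.292 km/s.
First burn Δv₁ = |v_p − v₁| = 6.778 km/s.
At r₂, v₂ = √(μ/r₂) = 9.592 km/s.
Transfer-orbit speed at r₂: v_a = √[μ(2/r₂ − 1/a_t)] = 5.317 km/s.
Second burn Δv₂ = |v₂ − v_a| = 4.275 km/s.
Δv = Δv₁ + Δv₂ = 6.778 + 4.275 = 11.05 km/s.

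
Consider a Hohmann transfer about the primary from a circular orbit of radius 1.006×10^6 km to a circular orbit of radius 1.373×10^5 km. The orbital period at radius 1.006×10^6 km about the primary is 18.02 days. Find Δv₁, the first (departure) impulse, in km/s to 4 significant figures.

From Kepler's third law T² = 4π²r³/μ at r = 1.006×10^6 km, T = 18.02 days = 18.02 × 86400 s = 1.556928×10^6 s: μ = 4π²r³/T² = 1.65812×10^7 km³/s².
The Hohmann ellipse has a_t = (r₁ + r₂)/2 = 5.7165×10^5 km.
Circular speed at r = 1.006×10^6 km: v_c = √(μ/r) = 4.060 km/s.
Transfer-orbit speed at the same r (vis-viva, a = a_t): v_t = √[μ(2/r − 1/a_t)] = 1.990 km/s.
Δv₁ = |v_t − v_c| = |1.990 − 4.060| = 2.070 km/s.

Δv₁ = 2.070 km/s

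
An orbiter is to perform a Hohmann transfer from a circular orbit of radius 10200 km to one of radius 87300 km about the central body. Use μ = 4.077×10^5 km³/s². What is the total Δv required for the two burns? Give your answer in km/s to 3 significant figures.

Δv = 3.31 km/s

The Hohmann ellipse has a_t = (r₁ + r₂)/2 = 48750 km.
At r₁ the circular-orbit speed is v₁ = √(μ/r₁) = 6.322 km/s.
On the transfer ellipse at r₁, v² = μ(2/r − 1/a) gives v_p = √[μ(2/r₁ − 1/a_t)] = 8.460 km/s.
First burn Δv₁ = |v_p − v₁| = 2.138 km/s.
Circular speed at r₂: v₂ = √(μ/r₂) = 2.16104 km/s.
Transfer-orbit speed at r₂: v_a = √[μ(2/r₂ − 1/a_t)] = 0.988498 km/s.
Second burn Δv₂ = |v₂ − v_a| = 1.173 km/s.
Δv = Δv₁ + Δv₂ = 2.138 + 1.173 = 3.311 km/s.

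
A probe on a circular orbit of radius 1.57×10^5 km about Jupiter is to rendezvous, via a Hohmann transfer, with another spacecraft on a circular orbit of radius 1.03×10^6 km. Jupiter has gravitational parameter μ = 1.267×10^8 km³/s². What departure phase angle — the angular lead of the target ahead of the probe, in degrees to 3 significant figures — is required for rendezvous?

φ = 101°

Semi-major axis of the transfer orbit: a_t = (1.570×10^5 + 1.030×10^6)/2 = 5.935×10^5 km.
The half-period of the transfer ellipse is t = π√(a_t³/μ) = 1.2761×10^5 s.
The target's mean motion on its circular orbit is ω₂ = √(μ/r₂³) = 1.0768×10^-5 rad/s.
Angle swept by the target during transfer: ω₂·t = 1.3741 rad = 78.73°.
Arrival is 180° from departure on the ellipse, so φ = 180° − 78.73° = 101°.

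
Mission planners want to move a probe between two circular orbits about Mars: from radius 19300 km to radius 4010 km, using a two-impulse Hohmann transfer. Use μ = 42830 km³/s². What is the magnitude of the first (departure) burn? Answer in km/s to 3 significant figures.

The Hohmann ellipse has a_t = (r₁ + r₂)/2 = 11655 km.
On the circular orbit at r = 19300 km, v_c = √(μ/r) = 1.4897 km/s.
Transfer-orbit speed at the same r (vis-viva, a = a_t): v_t = √[μ(2/r − 1/a_t)] = 0.87380 km/s.
Δv₁ = |v_t − v_c| = |0.87380 − 1.4897| = 0.6159 km/s.

Δv₁ = 0.616 km/s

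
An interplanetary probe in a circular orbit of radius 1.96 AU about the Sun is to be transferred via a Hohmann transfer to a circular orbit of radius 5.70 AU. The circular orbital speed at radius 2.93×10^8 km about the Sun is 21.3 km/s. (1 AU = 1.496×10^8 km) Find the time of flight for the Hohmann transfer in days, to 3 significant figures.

t = 1370 days

From the circular-orbit relation v² = μ/r at r = 2.93×10^8 km: μ = v²r = (21.3)² × 2.93×10^8 = 1.32931×10^11 km³/s².
In km: r₁ = 1.96 × 1.496×10^8 = 2.93216×10^8 km; r₂ = 5.70 × 1.496×10^8 = 8.5272×10^8 km.
Transfer-ellipse semi-major axis a_t = (r₁ + r₂)/2 = (2.93216×10^8 + 8.5272×10^8)/2 = 5.72968×10^8 km.
Half the transfer-orbit period gives t = π√(a_t³/μ) = 1.182×10^8 s.
Converting: 1.182×10^8 s ÷ 86400 s/day = 1370 days.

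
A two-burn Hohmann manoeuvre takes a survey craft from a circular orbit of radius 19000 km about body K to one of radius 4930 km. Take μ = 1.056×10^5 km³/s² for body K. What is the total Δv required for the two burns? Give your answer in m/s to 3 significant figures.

Semi-major axis of the transfer orbit: a_t = (19000 + 4930)/2 = 11965 km.
At r₁ the circular-orbit speed is v₁ = √(μ/r₁) = 2.3575 km/s.
Transfer-orbit speed at r₁ (v² = μ(2/r − 1/a)): v_a = √[μ(2/r₁ − 1/a_t)] = 1.5133 km/s.
First burn Δv₁ = |v_a − v₁| = 0.8442 km/s.
Circular speed at r₂: v₂ = √(μ/r₂) = 4.628 km/s.
Transfer-orbit speed at r₂: v_p = √[μ(2/r₂ − 1/a_t)] = 5.832 km/s.
Second burn Δv₂ = |v₂ − v_p| = 1.204 km/s.
Δv = Δv₁ + Δv₂ = 0.8442 + 1.204 = 2.048 km/s.

Δv = 2050 m/s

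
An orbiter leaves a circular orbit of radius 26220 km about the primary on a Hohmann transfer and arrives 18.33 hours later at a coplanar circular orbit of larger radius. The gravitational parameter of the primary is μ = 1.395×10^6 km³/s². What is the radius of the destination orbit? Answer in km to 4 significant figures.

Transfer time t = 18.33 hours = 65988 s, and t = π√(a_t³/μ).
So a_t = (μ t²/π²)^(1/3) = (1.395×10^6 × (65988)² / π²)^(1/3) = 85062 km.
Since a_t = (r₁ + r₂)/2, r₂ = 2a_t − r₁ = 2×85062 − 26220 = 1.43904×10^5 km.

r₂ = 1.439×10^5 km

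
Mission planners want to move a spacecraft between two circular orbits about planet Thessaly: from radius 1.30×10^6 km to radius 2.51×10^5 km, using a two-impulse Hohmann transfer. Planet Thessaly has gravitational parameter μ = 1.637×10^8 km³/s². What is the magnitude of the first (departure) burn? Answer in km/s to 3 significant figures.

Semi-major axis of the transfer orbit: a_t = (1.300×10^6 + 2.510×10^5)/2 = 7.755×10^5 km.
Circular speed at r = 1.300×10^6 km: v_c = √(μ/r) = 11.2215 km/s.
Vis-viva on the transfer ellipse at r = 1.300×10^6 km gives v_t = √[μ(2/r − 1/a_t)] = 6.38408 km/s.
Δv₁ = |v_t − v_c| = |6.38408 − 11.2215| = 4.837 km/s.

Δv₁ = 4.84 km/s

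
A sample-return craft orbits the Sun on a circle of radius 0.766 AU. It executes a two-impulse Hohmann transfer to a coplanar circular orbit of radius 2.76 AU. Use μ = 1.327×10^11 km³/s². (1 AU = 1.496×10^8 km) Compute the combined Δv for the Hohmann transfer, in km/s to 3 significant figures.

Δv = 14.7 km/s

In km: r₁ = 0.766 × 1.496×10^8 = 1.145936×10^8 km; r₂ = 2.76 × 1.496×10^8 = 4.12896×10^8 km.
Semi-major axis of the transfer orbit: a_t = (1.145936×10^8 + 4.12896×10^8)/2 = 2.637448×10^8 km.
At r₁ the circular-orbit speed is v₁ = √(μ/r₁) = 34.0295 km/s.
Transfer-orbit speed at r₁ (vis-viva): v_p = √[μ(2/r₁ − 1/a_t)] = 42.5778 km/s.
First burn Δv₁ = |v_p − v₁| = 8.548 km/s.
At r₂, v₂ = √(μ/r₂) = 17.93 km/s.
Transfer-orbit speed at r₂: v_a = √[μ(2/r₂ − 1/a_t)] = 11.82 km/s.
Second burn Δv₂ = |v₂ − v_a| = 6.110 km/s.
Total Δv = Δv₁ + Δv₂ = 14.66 km/s.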